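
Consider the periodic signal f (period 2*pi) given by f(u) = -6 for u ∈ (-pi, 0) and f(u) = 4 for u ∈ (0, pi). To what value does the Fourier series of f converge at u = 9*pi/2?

4

u = 9*pi/2 differs from u = pi/2 by 2 full period(s), and the series is 2*pi-periodic.
f is continuous at u = pi/2 with value 4, so the series converges to 4 there.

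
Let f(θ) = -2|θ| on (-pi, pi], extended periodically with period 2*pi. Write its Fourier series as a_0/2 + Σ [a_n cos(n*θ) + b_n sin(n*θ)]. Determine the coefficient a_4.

0

a_4 = 1/pi ∫_{-pi}^{pi} f(θ) cos(4*θ) dθ.
f is even and cos(4*θ) is even, so the integrand is even and a_4 = 2/pi ∫_0^{pi} f(θ) cos(4*θ) dθ.
Integrating by parts (boundary term plus one more integral), an antiderivative of (-2*θ) cos(4*θ) is -θ*sin(4*θ)/2 - cos(4*θ)/8; evaluating from 0 to pi: ∫_{0}^{pi} (-2*θ) cos(4*θ) dθ = (-1/8) - (-1/8) = 0.
Hence a_4 = (2/pi)·(0) = 0.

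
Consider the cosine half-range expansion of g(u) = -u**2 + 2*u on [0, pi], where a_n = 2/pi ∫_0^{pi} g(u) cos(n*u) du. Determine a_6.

-1/9

a_6 = 2/pi ∫_0^{pi} (-u**2 + 2*u) cos(6*u) du.
Integrating by parts twice (tabular method), an antiderivative of (-u**2 + 2*u) cos(6*u) is -u**2*sin(6*u)/6 + u*sin(6*u)/3 - u*cos(6*u)/18 + sin(6*u)/108 + cos(6*u)/18; evaluating from 0 to pi: ∫_{0}^{pi} (-u**2 + 2*u) cos(6*u) du = (1/18 - pi/18) - (1/18) = -pi/18.
Hence a_6 = (2/pi)·(-pi/18) = -1/9.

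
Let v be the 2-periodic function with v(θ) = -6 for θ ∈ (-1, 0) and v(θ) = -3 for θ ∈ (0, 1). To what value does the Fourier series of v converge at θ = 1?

-9/2

θ = 1 differs from θ = -1 by 1 full period(s), and the series is 2-periodic.
At θ = -1 the one-sided limits are v(-1^-) = -3 and v(-1^+) = -6.
By Dirichlet's theorem the series converges to their average, [(-3) + (-6)]/2 = -9/2.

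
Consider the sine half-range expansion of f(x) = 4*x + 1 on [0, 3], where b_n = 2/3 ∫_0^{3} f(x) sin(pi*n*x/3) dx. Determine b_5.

28/(5*pi)

b_5 = 2/3 ∫_0^{3} (4*x + 1) sin(5*pi*x/3) dx.
Integrating by parts (boundary term plus one more integral), an antiderivative of (4*x + 1) sin(5*pi*x/3) is -12*x*cos(5*pi*x/3)/(5*pi) + 36*sin(5*pi*x/3)/(25*pi**2) - 3*cos(5*pi*x/3)/(5*pi); evaluating from 0 to 3: ∫_{0}^{3} (4*x + 1) sin(5*pi*x/3) dx = (39/(5*pi)) - (-3/(5*pi)) = 42/(5*pi).
Hence b_5 = (2/3)·(42/(5*pi)) = 28/(5*pi).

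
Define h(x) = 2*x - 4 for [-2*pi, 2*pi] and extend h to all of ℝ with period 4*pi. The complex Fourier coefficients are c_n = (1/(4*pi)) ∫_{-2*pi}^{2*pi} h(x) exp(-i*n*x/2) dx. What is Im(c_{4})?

1

Since h is real-valued, Im(c_{4}) = -(1/(4*pi)) ∫_{-2*pi}^{2*pi} h(x) sin(2*x) dx = -b_{4}/2.
Integrating by parts (boundary term plus one more integral), an antiderivative of (2*x - 4) sin(2*x) is -x*cos(2*x) + sin(2*x)/2 + 2*cos(2*x); evaluating from -2*pi to 2*pi: ∫_{-2*pi}^{2*pi} (2*x - 4) sin(2*x) dx = (2 - 2*pi) - (2 + 2*pi) = -4*pi.
Hence Im(c_{4}) = (-1/(4*pi))·(-4*pi) = 1.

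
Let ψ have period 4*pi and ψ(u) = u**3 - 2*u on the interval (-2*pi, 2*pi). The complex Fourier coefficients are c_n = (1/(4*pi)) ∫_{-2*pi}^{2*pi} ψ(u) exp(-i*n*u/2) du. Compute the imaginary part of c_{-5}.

-148/125 + 8*pi**2/5

Since ψ is real-valued, Im(c_{-5}) = -(1/(4*pi)) ∫_{-2*pi}^{2*pi} ψ(u) sin(-5*u/2) du = b_{5}/2.
ψ is odd and sin(-5*u/2) is odd, so the integrand is even: ∫_{-2*pi}^{2*pi} ψ(u) sin(-5*u/2) du = 2∫_0^{2*pi} ψ(u) sin(-5*u/2) du.
Integrating by parts three times (tabular method), an antiderivative of (u**3 - 2*u) sin(-5*u/2) is 2*u**3*cos(5*u/2)/5 - 12*u**2*sin(5*u/2)/25 - 148*u*cos(5*u/2)/125 + 296*sin(5*u/2)/625; evaluating from 0 to 2*pi: ∫_{0}^{2*pi} (u**3 - 2*u) sin(-5*u/2) du = (8*pi*(37 - 50*pi**2)/125) - (0) = 8*pi*(37 - 50*pi**2)/125.
So ∫_{-2*pi}^{2*pi} ψ(u) sin(-5*u/2) du = 16*pi*(37 - 50*pi**2)/125.
Hence Im(c_{-5}) = (-1/(4*pi))·(16*pi*(37 - 50*pi**2)/125) = -148/125 + 8*pi**2/5.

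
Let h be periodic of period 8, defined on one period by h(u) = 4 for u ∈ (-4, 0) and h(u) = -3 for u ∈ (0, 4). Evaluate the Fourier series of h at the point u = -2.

4

h is continuous at u = -2 with value 4, so the series converges to 4 there.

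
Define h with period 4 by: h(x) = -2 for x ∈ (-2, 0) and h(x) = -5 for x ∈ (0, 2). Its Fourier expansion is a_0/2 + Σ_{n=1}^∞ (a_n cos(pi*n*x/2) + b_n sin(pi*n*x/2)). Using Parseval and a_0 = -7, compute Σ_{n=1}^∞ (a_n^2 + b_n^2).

Parseval: a_0^2/2 + Σ_{n≥1} (a_n^2+b_n^2) = 1/2 ∫_{-2}^{2} h(x)^2 dx = 29.
Subtract a_0^2/2 = 49/2: Σ (a_n^2+b_n^2) = 9/2.

9/2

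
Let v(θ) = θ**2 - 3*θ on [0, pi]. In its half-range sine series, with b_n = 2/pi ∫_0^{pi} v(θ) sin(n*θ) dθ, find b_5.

2*(-75*pi - 4 + 25*pi**2)/(125*pi)

b_5 = 2/pi ∫_0^{pi} (θ**2 - 3*θ) sin(5*θ) dθ.
Integrating by parts twice (tabular method), an antiderivative of (θ**2 - 3*θ) sin(5*θ) is -θ**2*cos(5*θ)/5 + 2*θ*sin(5*θ)/25 + 3*θ*cos(5*θ)/5 - 3*sin(5*θ)/25 + 2*cos(5*θ)/125; evaluating from 0 to pi: ∫_{0}^{pi} (θ**2 - 3*θ) sin(5*θ) dθ = (-3*pi/5 - 2/125 + pi**2/5) - (2/125) = -3*pi/5 - 4/125 + pi**2/5.
Hence b_5 = (2/pi)·(-3*pi/5 - 4/125 + pi**2/5) = 2*(-75*pi - 4 + 25*pi**2)/(125*pi).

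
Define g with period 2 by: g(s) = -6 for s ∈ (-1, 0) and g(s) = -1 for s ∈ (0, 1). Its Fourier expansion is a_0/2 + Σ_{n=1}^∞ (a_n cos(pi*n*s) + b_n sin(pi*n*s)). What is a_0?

a_0 = ∫_{-1}^{1} g(s) ds = -7.

-7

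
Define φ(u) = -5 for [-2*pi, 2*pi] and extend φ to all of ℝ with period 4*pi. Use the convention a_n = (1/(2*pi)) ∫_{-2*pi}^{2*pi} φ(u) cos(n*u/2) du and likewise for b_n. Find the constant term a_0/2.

-5

a_0 = (1/(2*pi)) ∫_{-2*pi}^{2*pi} φ(u) du = (1/(2*pi)) · (-20*pi) = -10.
So the constant term a_0/2 = -5.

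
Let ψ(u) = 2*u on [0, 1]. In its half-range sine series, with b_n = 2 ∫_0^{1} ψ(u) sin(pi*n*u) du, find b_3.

4/(3*pi)

b_3 = 2 ∫_0^{1} (2*u) sin(3*pi*u) du.
Integrating by parts (boundary term plus one more integral), an antiderivative of (2*u) sin(3*pi*u) is -2*u*cos(3*pi*u)/(3*pi) + 2*sin(3*pi*u)/(9*pi**2); evaluating from 0 to 1: ∫_{0}^{1} (2*u) sin(3*pi*u) du = (2/(3*pi)) - (0) = 2/(3*pi).
Hence b_3 = 2·(2/(3*pi)) = 4/(3*pi).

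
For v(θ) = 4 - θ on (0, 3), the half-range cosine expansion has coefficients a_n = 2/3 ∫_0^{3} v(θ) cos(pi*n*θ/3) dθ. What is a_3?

4/(3*pi**2)

a_3 = 2/3 ∫_0^{3} (4 - θ) cos(pi*θ) dθ.
Integrating by parts (boundary term plus one more integral), an antiderivative of (4 - θ) cos(pi*θ) is -θ*sin(pi*θ)/pi + 4*sin(pi*θ)/pi - cos(pi*θ)/pi**2; evaluating from 0 to 3: ∫_{0}^{3} (4 - θ) cos(pi*θ) dθ = (pi**(-2)) - (-1/pi**2) = 2/pi**2.
Hence a_3 = (2/3)·(2/pi**2) = 4/(3*pi**2).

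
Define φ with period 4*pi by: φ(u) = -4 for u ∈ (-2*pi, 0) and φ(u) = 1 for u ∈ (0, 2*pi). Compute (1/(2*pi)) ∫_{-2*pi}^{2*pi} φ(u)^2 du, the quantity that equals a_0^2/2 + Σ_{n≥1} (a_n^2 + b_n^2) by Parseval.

(1/(2*pi)) ∫_{-2*pi}^{2*pi} φ(u)^2 du = (1/(2*pi)) · (34*pi) = 17.

17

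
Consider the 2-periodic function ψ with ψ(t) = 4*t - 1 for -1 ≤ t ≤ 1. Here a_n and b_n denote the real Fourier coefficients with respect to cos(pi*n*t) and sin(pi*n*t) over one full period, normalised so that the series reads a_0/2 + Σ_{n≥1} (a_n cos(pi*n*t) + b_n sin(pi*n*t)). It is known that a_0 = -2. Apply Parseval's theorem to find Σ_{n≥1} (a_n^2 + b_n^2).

32/3

Parseval: a_0^2/2 + Σ_{n≥1} (a_n^2+b_n^2) = ∫_{-1}^{1} ψ(t)^2 dt = 38/3.
Subtract a_0^2/2 = 2: Σ (a_n^2+b_n^2) = 32/3.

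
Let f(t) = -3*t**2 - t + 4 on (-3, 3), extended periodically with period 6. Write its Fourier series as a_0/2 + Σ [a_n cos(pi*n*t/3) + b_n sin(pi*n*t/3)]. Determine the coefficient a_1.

108/pi**2

a_1 = 1/3 ∫_{-3}^{3} f(t) cos(pi*t/3) dt.
Integrating by parts twice (tabular method), an antiderivative of (-3*t**2 - t + 4) cos(pi*t/3) is -9*t**2*sin(pi*t/3)/pi - 3*t*sin(pi*t/3)/pi - 54*t*cos(pi*t/3)/pi**2 + 12*sin(pi*t/3)/pi + 162*sin(pi*t/3)/pi**3 - 9*cos(pi*t/3)/pi**2; evaluating from -3 to 3: ∫_{-3}^{3} (-3*t**2 - t + 4) cos(pi*t/3) dt = (171/pi**2) - (-153/pi**2) = 324/pi**2.
Hence a_1 = (1/3)·(324/pi**2) = 108/pi**2.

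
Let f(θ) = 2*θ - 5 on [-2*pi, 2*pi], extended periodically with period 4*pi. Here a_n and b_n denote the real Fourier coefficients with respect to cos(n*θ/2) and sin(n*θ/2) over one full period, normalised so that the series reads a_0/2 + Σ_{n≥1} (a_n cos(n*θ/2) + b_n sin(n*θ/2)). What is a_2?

0

a_2 = (1/(2*pi)) ∫_{-2*pi}^{2*pi} f(θ) cos(θ) dθ.
Integrating by parts (boundary term plus one more integral), an antiderivative of (2*θ - 5) cos(θ) is 2*θ*sin(θ) - 5*sin(θ) + 2*cos(θ); evaluating from -2*pi to 2*pi: ∫_{-2*pi}^{2*pi} (2*θ - 5) cos(θ) dθ = (2) - (2) = 0.
Hence a_2 = (1/(2*pi))·(0) = 0.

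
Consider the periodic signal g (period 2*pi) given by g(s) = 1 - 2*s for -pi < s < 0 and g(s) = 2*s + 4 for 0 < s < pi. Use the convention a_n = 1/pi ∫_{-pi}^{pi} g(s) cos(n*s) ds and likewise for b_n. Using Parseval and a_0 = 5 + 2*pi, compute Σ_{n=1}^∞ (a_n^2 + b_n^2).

Parseval: a_0^2/2 + Σ_{n≥1} (a_n^2+b_n^2) = 1/pi ∫_{-pi}^{pi} g(s)^2 ds = 17 + 8*pi**2/3 + 10*pi.
Subtract a_0^2/2 = (5 + 2*pi)**2/2: Σ (a_n^2+b_n^2) = 9/2 + 2*pi**2/3.

9/2 + 2*pi**2/3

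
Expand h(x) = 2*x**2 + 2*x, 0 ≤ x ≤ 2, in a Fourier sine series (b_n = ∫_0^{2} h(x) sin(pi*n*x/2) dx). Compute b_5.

b_5 = ∫_0^{2} (2*x**2 + 2*x) sin(5*pi*x/2) dx.
Integrating by parts twice (tabular method), an antiderivative of (2*x**2 + 2*x) sin(5*pi*x/2) is -4*x**2*cos(5*pi*x/2)/(5*pi) + 16*x*sin(5*pi*x/2)/(25*pi**2) - 4*x*cos(5*pi*x/2)/(5*pi) + 8*sin(5*pi*x/2)/(25*pi**2) + 32*cos(5*pi*x/2)/(125*pi**3); evaluating from 0 to 2: ∫_{0}^{2} (2*x**2 + 2*x) sin(5*pi*x/2) dx = (8*(-4 + 75*pi**2)/(125*pi**3)) - (32/(125*pi**3)) = 8*(-8 + 75*pi**2)/(125*pi**3).
Hence b_5 = 8*(-8 + 75*pi**2)/(125*pi**3).

8*(-8 + 75*pi**2)/(125*pi**3)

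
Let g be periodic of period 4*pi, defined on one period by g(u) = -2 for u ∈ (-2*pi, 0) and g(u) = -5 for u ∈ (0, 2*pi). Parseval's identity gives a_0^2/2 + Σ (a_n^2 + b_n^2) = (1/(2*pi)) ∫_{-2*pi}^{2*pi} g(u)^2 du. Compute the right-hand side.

29

(1/(2*pi)) ∫_{-2*pi}^{2*pi} g(u)^2 du = (1/(2*pi)) · (58*pi) = 29.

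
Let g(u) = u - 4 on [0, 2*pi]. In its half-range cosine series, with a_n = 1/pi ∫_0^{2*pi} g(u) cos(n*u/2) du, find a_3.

-8/(9*pi)

a_3 = 1/pi ∫_0^{2*pi} (u - 4) cos(3*u/2) du.
Integrating by parts (boundary term plus one more integral), an antiderivative of (u - 4) cos(3*u/2) is 2*u*sin(3*u/2)/3 - 8*sin(3*u/2)/3 + 4*cos(3*u/2)/9; evaluating from 0 to 2*pi: ∫_{0}^{2*pi} (u - 4) cos(3*u/2) du = (-4/9) - (4/9) = -8/9.
Hence a_3 = (1/pi)·(-8/9) = -8/(9*pi).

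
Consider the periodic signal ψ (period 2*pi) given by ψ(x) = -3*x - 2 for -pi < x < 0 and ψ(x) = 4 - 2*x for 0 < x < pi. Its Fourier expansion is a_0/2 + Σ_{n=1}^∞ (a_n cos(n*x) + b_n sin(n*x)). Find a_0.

pi/2 + 2

a_0 = 1/pi ∫_{-pi}^{pi} ψ(x) dx = 1/pi · (pi*(pi + 4)/2) = pi/2 + 2.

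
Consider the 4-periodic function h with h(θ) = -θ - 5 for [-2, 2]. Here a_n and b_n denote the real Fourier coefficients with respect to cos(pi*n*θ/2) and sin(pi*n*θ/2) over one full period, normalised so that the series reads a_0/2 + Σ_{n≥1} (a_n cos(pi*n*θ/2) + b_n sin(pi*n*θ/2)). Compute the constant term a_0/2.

a_0 = 1/2 ∫_{-2}^{2} h(θ) dθ = 1/2 · (-20) = -10.
So the constant term a_0/2 = -5.

-5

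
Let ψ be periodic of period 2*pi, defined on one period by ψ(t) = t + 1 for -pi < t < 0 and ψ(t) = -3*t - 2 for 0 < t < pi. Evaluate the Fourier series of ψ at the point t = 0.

At t = 0 the one-sided limits are ψ(0^-) = 1 and ψ(0^+) = -2.
By Dirichlet's theorem the series converges to their average, [(1) + (-2)]/2 = -1/2.

-1/2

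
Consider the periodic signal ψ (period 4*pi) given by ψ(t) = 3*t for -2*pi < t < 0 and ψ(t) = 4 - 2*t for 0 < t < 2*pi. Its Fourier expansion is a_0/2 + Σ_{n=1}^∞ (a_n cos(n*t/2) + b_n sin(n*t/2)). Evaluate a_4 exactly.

0

a_4 = (1/(2*pi)) ∫_{-2*pi}^{2*pi} ψ(t) cos(2*t) dt.
Split the integral at the breakpoints.
Integrating by parts (boundary term plus one more integral), an antiderivative of (3*t) cos(2*t) is 3*t*sin(2*t)/2 + 3*cos(2*t)/4; evaluating from -2*pi to 0: ∫_{-2*pi}^{0} (3*t) cos(2*t) dt = (3/4) - (3/4) = 0.
Integrating by parts (boundary term plus one more integral), an antiderivative of (4 - 2*t) cos(2*t) is -t*sin(2*t) + 2*sin(2*t) - cos(2*t)/2; evaluating from 0 to 2*pi: ∫_{0}^{2*pi} (4 - 2*t) cos(2*t) dt = (-1/2) - (-1/2) = 0.
Summing the pieces and multiplying by (1/(2*pi)) gives a_4 = 0.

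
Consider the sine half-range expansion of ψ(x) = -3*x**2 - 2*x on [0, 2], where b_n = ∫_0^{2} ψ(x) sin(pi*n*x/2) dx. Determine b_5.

b_5 = ∫_0^{2} (-3*x**2 - 2*x) sin(5*pi*x/2) dx.
Integrating by parts twice (tabular method), an antiderivative of (-3*x**2 - 2*x) sin(5*pi*x/2) is 6*x**2*cos(5*pi*x/2)/(5*pi) - 24*x*sin(5*pi*x/2)/(25*pi**2) + 4*x*cos(5*pi*x/2)/(5*pi) - 8*sin(5*pi*x/2)/(25*pi**2) - 48*cos(5*pi*x/2)/(125*pi**3); evaluating from 0 to 2: ∫_{0}^{2} (-3*x**2 - 2*x) sin(5*pi*x/2) dx = (16*(3 - 50*pi**2)/(125*pi**3)) - (-48/(125*pi**3)) = 32*(3 - 25*pi**2)/(125*pi**3).
Hence b_5 = 32*(3 - 25*pi**2)/(125*pi**3).

32*(3 - 25*pi**2)/(125*pi**3)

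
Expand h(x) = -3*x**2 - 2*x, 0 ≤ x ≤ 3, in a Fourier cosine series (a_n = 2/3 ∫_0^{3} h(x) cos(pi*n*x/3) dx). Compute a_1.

132/pi**2

a_1 = 2/3 ∫_0^{3} (-3*x**2 - 2*x) cos(pi*x/3) dx.
Integrating by parts twice (tabular method), an antiderivative of (-3*x**2 - 2*x) cos(pi*x/3) is -9*x**2*sin(pi*x/3)/pi - 6*x*sin(pi*x/3)/pi - 54*x*cos(pi*x/3)/pi**2 + 162*sin(pi*x/3)/pi**3 - 18*cos(pi*x/3)/pi**2; evaluating from 0 to 3: ∫_{0}^{3} (-3*x**2 - 2*x) cos(pi*x/3) dx = (180/pi**2) - (-18/pi**2) = 198/pi**2.
Hence a_1 = (2/3)·(198/pi**2) = 132/pi**2.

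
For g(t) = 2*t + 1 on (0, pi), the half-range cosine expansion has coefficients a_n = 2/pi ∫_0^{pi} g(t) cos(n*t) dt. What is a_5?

a_5 = 2/pi ∫_0^{pi} (2*t + 1) cos(5*t) dt.
Integrating by parts (boundary term plus one more integral), an antiderivative of (2*t + 1) cos(5*t) is 2*t*sin(5*t)/5 + sin(5*t)/5 + 2*cos(5*t)/25; evaluating from 0 to pi: ∫_{0}^{pi} (2*t + 1) cos(5*t) dt = (-2/25) - (2/25) = -4/25.
Hence a_5 = (2/pi)·(-4/25) = -8/(25*pi).

-8/(25*pi)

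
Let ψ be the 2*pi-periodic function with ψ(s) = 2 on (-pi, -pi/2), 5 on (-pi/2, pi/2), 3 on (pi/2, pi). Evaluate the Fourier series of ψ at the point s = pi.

At s = pi the one-sided limits are ψ(pi^-) = 3 and ψ(pi^+) = 2.
By Dirichlet's theorem the series converges to their average, [(3) + (2)]/2 = 5/2.

5/2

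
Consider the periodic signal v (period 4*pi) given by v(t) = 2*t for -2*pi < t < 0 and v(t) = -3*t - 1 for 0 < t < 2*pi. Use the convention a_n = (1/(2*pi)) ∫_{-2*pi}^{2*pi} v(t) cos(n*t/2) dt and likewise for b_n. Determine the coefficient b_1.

b_1 = (1/(2*pi)) ∫_{-2*pi}^{2*pi} v(t) sin(t/2) dt.
Split the integral at the breakpoints.
Integrating by parts (boundary term plus one more integral), an antiderivative of (2*t) sin(t/2) is -4*t*cos(t/2) + 8*sin(t/2); evaluating from -2*pi to 0: ∫_{-2*pi}^{0} (2*t) sin(t/2) dt = (0) - (-8*pi) = 8*pi.
Integrating by parts (boundary term plus one more integral), an antiderivative of (-3*t - 1) sin(t/2) is 6*t*cos(t/2) - 12*sin(t/2) + 2*cos(t/2); evaluating from 0 to 2*pi: ∫_{0}^{2*pi} (-3*t - 1) sin(t/2) dt = (-12*pi - 2) - (2) = -12*pi - 4.
Summing the pieces and multiplying by (1/(2*pi)) gives b_1 = -2 - 2/pi.

-2 - 2/pi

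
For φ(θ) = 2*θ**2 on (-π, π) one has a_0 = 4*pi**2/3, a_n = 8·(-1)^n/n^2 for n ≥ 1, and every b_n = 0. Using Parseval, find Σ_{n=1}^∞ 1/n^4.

pi**4/90

Parseval: a_0^2/2 + Σ a_n^2 = (1/π) ∫_{-π}^{π} φ(θ)^2 dθ = 8*pi**4/5.
Subtract a_0^2/2 = 8*pi**4/9: Σ a_n^2 = 32*pi**4/45.
Since a_n^2 = 64/n^4, Σ 1/n^4 = pi**4/90.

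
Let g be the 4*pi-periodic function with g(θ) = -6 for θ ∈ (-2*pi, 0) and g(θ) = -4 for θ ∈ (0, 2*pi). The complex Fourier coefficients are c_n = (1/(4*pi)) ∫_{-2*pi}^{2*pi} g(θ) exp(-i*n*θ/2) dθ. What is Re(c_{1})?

0

Since g is real-valued, Re(c_{1}) = (1/(4*pi)) ∫_{-2*pi}^{2*pi} g(θ) cos(θ/2) dθ = a_{1}/2.
Split the integral at the breakpoints.
Directly, an antiderivative of (-6) cos(θ/2) is -12*sin(θ/2); evaluating from -2*pi to 0: ∫_{-2*pi}^{0} (-6) cos(θ/2) dθ = (0) - (0) = 0.
Directly, an antiderivative of (-4) cos(θ/2) is -8*sin(θ/2); evaluating from 0 to 2*pi: ∫_{0}^{2*pi} (-4) cos(θ/2) dθ = (0) - (0) = 0.
So ∫_{-2*pi}^{2*pi} g(θ) cos(θ/2) dθ = 0.
Hence Re(c_{1}) = (1/(4*pi))·(0) = 0.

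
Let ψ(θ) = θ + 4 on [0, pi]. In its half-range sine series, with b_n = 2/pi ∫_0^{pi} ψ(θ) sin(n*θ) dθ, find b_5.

2*(pi + 8)/(5*pi)

b_5 = 2/pi ∫_0^{pi} (θ + 4) sin(5*θ) dθ.
Integrating by parts (boundary term plus one more integral), an antiderivative of (θ + 4) sin(5*θ) is -θ*cos(5*θ)/5 + sin(5*θ)/25 - 4*cos(5*θ)/5; evaluating from 0 to pi: ∫_{0}^{pi} (θ + 4) sin(5*θ) dθ = (pi/5 + 4/5) - (-4/5) = pi/5 + 8/5.
Hence b_5 = (2/pi)·(pi/5 + 8/5) = 2*(pi + 8)/(5*pi).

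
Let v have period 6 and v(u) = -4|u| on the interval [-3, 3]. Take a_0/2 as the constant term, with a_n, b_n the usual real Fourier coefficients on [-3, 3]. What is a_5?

48/(25*pi**2)

a_5 = 1/3 ∫_{-3}^{3} v(u) cos(5*pi*u/3) du.
v is even and cos(5*pi*u/3) is even, so the integrand is even and a_5 = 2/3 ∫_0^{3} v(u) cos(5*pi*u/3) du.
Integrating by parts (boundary term plus one more integral), an antiderivative of (-4*u) cos(5*pi*u/3) is -12*u*sin(5*pi*u/3)/(5*pi) - 36*cos(5*pi*u/3)/(25*pi**2); evaluating from 0 to 3: ∫_{0}^{3} (-4*u) cos(5*pi*u/3) du = (36/(25*pi**2)) - (-36/(25*pi**2)) = 72/(25*pi**2).
Hence a_5 = (2/3)·(72/(25*pi**2)) = 48/(25*pi**2).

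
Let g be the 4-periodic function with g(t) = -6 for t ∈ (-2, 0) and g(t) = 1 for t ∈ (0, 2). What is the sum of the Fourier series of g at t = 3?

t = 3 differs from t = -1 by 1 full period(s), and the series is 4-periodic.
g is continuous at t = -1 with value -6, so the series converges to -6 there.

-6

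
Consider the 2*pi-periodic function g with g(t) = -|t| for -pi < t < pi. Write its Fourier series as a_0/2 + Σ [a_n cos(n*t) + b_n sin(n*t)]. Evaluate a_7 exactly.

4/(49*pi)

a_7 = 1/pi ∫_{-pi}^{pi} g(t) cos(7*t) dt.
g is even and cos(7*t) is even, so the integrand is even and a_7 = 2/pi ∫_0^{pi} g(t) cos(7*t) dt.
Integrating by parts (boundary term plus one more integral), an antiderivative of (-t) cos(7*t) is -t*sin(7*t)/7 - cos(7*t)/49; evaluating from 0 to pi: ∫_{0}^{pi} (-t) cos(7*t) dt = (1/49) - (-1/49) = 2/49.
Hence a_7 = (2/pi)·(2/49) = 4/(49*pi).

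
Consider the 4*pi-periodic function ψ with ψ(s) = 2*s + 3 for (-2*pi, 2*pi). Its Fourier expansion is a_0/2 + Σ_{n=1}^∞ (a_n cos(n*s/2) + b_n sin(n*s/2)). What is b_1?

8

b_1 = (1/(2*pi)) ∫_{-2*pi}^{2*pi} ψ(s) sin(s/2) ds.
Integrating by parts (boundary term plus one more integral), an antiderivative of (2*s + 3) sin(s/2) is -4*s*cos(s/2) + 8*sin(s/2) - 6*cos(s/2); evaluating from -2*pi to 2*pi: ∫_{-2*pi}^{2*pi} (2*s + 3) sin(s/2) ds = (6 + 8*pi) - (6 - 8*pi) = 16*pi.
Hence b_1 = (1/(2*pi))·(16*pi) = 8.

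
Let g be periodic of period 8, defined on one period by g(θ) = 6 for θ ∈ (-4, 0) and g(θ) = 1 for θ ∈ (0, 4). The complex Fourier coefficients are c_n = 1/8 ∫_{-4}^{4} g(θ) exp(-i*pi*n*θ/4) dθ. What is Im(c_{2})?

Since g is real-valued, Im(c_{2}) = -1/8 ∫_{-4}^{4} g(θ) sin(pi*θ/2) dθ = -b_{2}/2.
Split the integral at the breakpoints.
Directly, an antiderivative of (6) sin(pi*θ/2) is -12*cos(pi*θ/2)/pi; evaluating from -4 to 0: ∫_{-4}^{0} (6) sin(pi*θ/2) dθ = (-12/pi) - (-12/pi) = 0.
Directly, an antiderivative of (1) sin(pi*θ/2) is -2*cos(pi*θ/2)/pi; evaluating from 0 to 4: ∫_{0}^{4} (1) sin(pi*θ/2) dθ = (-2/pi) - (-2/pi) = 0.
So ∫_{-4}^{4} g(θ) sin(pi*θ/2) dθ = 0.
Hence Im(c_{2}) = (-1/8)·(0) = 0.

0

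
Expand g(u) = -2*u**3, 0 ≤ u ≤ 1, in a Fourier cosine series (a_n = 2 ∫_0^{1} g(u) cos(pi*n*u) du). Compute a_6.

-1/(3*pi**2)

a_6 = 2 ∫_0^{1} (-2*u**3) cos(6*pi*u) du.
Integrating by parts three times (tabular method), an antiderivative of (-2*u**3) cos(6*pi*u) is -u**3*sin(6*pi*u)/(3*pi) - u**2*cos(6*pi*u)/(6*pi**2) + u*sin(6*pi*u)/(18*pi**3) + cos(6*pi*u)/(108*pi**4); evaluating from 0 to 1: ∫_{0}^{1} (-2*u**3) cos(6*pi*u) du = ((1 - 18*pi**2)/(108*pi**4)) - (1/(108*pi**4)) = -1/(6*pi**2).
Hence a_6 = 2·(-1/(6*pi**2)) = -1/(3*pi**2).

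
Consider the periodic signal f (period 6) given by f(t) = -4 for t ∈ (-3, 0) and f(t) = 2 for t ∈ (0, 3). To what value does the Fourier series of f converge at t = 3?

-1

At t = 3 the one-sided limits are f(3^-) = 2 and f(3^+) = -4.
By Dirichlet's theorem the series converges to their average, [(2) + (-4)]/2 = -1.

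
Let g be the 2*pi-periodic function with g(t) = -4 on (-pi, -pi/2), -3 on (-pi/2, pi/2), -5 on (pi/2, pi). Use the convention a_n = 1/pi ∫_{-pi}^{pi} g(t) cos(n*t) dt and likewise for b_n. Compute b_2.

b_2 = 1/pi ∫_{-pi}^{pi} g(t) sin(2*t) dt.
Split the integral at the breakpoints.
Directly, an antiderivative of (-4) sin(2*t) is 2*cos(2*t); evaluating from -pi to -pi/2: ∫_{-pi}^{-pi/2} (-4) sin(2*t) dt = (-2) - (2) = -4.
Directly, an antiderivative of (-3) sin(2*t) is 3*cos(2*t)/2; evaluating from -pi/2 to pi/2: ∫_{-pi/2}^{pi/2} (-3) sin(2*t) dt = (-3/2) - (-3/2) = 0.
Directly, an antiderivative of (-5) sin(2*t) is 5*cos(2*t)/2; evaluating from pi/2 to pi: ∫_{pi/2}^{pi} (-5) sin(2*t) dt = (5/2) - (-5/2) = 5.
Summing the pieces and multiplying by (1/pi) gives b_2 = 1/pi.

1/pi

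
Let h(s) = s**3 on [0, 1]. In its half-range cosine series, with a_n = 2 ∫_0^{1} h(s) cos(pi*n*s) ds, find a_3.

2*(4 - 9*pi**2)/(27*pi**4)

a_3 = 2 ∫_0^{1} (s**3) cos(3*pi*s) ds.
Integrating by parts three times (tabular method), an antiderivative of (s**3) cos(3*pi*s) is s**3*sin(3*pi*s)/(3*pi) + s**2*cos(3*pi*s)/(3*pi**2) - 2*s*sin(3*pi*s)/(9*pi**3) - 2*cos(3*pi*s)/(27*pi**4); evaluating from 0 to 1: ∫_{0}^{1} (s**3) cos(3*pi*s) ds = ((2 - 9*pi**2)/(27*pi**4)) - (-2/(27*pi**4)) = (4 - 9*pi**2)/(27*pi**4).
Hence a_3 = 2·((4 - 9*pi**2)/(27*pi**4)) = 2*(4 - 9*pi**2)/(27*pi**4).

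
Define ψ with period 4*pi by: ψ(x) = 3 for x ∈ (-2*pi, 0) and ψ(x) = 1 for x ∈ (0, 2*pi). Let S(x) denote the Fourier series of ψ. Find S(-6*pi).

2

x = -6*pi differs from x = 2*pi by -2 full period(s), and the series is 4*pi-periodic.
At x = 2*pi the one-sided limits are ψ(2*pi^-) = 1 and ψ(2*pi^+) = 3.
By Dirichlet's theorem the series converges to their average, [(1) + (3)]/2 = 2.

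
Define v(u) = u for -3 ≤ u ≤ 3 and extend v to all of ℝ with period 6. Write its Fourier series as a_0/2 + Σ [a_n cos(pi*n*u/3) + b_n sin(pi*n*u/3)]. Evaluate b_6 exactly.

b_6 = 1/3 ∫_{-3}^{3} v(u) sin(2*pi*u) du.
v is odd and sin(2*pi*u) is odd, so the integrand is even and b_6 = 2/3 ∫_0^{3} v(u) sin(2*pi*u) du.
Integrating by parts (boundary term plus one more integral), an antiderivative of (u) sin(2*pi*u) is -u*cos(2*pi*u)/(2*pi) + sin(2*pi*u)/(4*pi**2); evaluating from 0 to 3: ∫_{0}^{3} (u) sin(2*pi*u) du = (-3/(2*pi)) - (0) = -3/(2*pi).
Hence b_6 = (2/3)·(-3/(2*pi)) = -1/pi.

-1/pi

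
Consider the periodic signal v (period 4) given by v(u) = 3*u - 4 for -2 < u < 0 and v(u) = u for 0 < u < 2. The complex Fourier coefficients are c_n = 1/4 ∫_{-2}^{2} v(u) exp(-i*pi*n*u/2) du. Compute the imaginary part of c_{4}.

1/pi

Since v is real-valued, Im(c_{4}) = -1/4 ∫_{-2}^{2} v(u) sin(2*pi*u) du = -b_{4}/2.
Split the integral at the breakpoints.
Integrating by parts (boundary term plus one more integral), an antiderivative of (3*u - 4) sin(2*pi*u) is -3*u*cos(2*pi*u)/(2*pi) + 3*sin(2*pi*u)/(4*pi**2) + 2*cos(2*pi*u)/pi; evaluating from -2 to 0: ∫_{-2}^{0} (3*u - 4) sin(2*pi*u) du = (2/pi) - (5/pi) = -3/pi.
Integrating by parts (boundary term plus one more integral), an antiderivative of (u) sin(2*pi*u) is -u*cos(2*pi*u)/(2*pi) + sin(2*pi*u)/(4*pi**2); evaluating from 0 to 2: ∫_{0}^{2} (u) sin(2*pi*u) du = (-1/pi) - (0) = -1/pi.
So ∫_{-2}^{2} v(u) sin(2*pi*u) du = -4/pi.
Hence Im(c_{4}) = (-1/4)·(-4/pi) = 1/pi.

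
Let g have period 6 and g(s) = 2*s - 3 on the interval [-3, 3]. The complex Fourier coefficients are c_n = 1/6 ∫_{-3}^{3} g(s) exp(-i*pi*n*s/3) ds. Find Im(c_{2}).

3/pi

Since g is real-valued, Im(c_{2}) = -1/6 ∫_{-3}^{3} g(s) sin(2*pi*s/3) ds = -b_{2}/2.
Integrating by parts (boundary term plus one more integral), an antiderivative of (2*s - 3) sin(2*pi*s/3) is -3*s*cos(2*pi*s/3)/pi + 9*sin(2*pi*s/3)/(2*pi**2) + 9*cos(2*pi*s/3)/(2*pi); evaluating from -3 to 3: ∫_{-3}^{3} (2*s - 3) sin(2*pi*s/3) ds = (-9/(2*pi)) - (27/(2*pi)) = -18/pi.
Hence Im(c_{2}) = (-1/6)·(-18/pi) = 3/pi.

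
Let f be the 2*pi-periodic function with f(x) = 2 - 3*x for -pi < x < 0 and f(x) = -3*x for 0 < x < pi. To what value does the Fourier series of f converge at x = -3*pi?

1

x = -3*pi differs from x = -pi by -1 full period(s), and the series is 2*pi-periodic.
At x = -pi the one-sided limits are f(-pi^-) = -3*pi and f(-pi^+) = 2 + 3*pi.
By Dirichlet's theorem the series converges to their average, [(-3*pi) + (2 + 3*pi)]/2 = 1.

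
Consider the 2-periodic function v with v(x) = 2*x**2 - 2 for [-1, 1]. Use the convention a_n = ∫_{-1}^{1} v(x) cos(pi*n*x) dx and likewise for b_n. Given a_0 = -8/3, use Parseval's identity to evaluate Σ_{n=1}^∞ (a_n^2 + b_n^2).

Parseval: a_0^2/2 + Σ_{n≥1} (a_n^2+b_n^2) = ∫_{-1}^{1} v(x)^2 dx = 64/15.
Subtract a_0^2/2 = 32/9: Σ (a_n^2+b_n^2) = 32/45.

32/45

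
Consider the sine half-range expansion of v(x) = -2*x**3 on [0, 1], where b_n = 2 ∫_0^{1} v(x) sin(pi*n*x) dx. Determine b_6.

(-1 + 6*pi**2)/(9*pi**3)

b_6 = 2 ∫_0^{1} (-2*x**3) sin(6*pi*x) dx.
Integrating by parts three times (tabular method), an antiderivative of (-2*x**3) sin(6*pi*x) is x**3*cos(6*pi*x)/(3*pi) - x**2*sin(6*pi*x)/(6*pi**2) - x*cos(6*pi*x)/(18*pi**3) + sin(6*pi*x)/(108*pi**4); evaluating from 0 to 1: ∫_{0}^{1} (-2*x**3) sin(6*pi*x) dx = ((-1 + 6*pi**2)/(18*pi**3)) - (0) = (-1 + 6*pi**2)/(18*pi**3).
Hence b_6 = 2·((-1 + 6*pi**2)/(18*pi**3)) = (-1 + 6*pi**2)/(9*pi**3).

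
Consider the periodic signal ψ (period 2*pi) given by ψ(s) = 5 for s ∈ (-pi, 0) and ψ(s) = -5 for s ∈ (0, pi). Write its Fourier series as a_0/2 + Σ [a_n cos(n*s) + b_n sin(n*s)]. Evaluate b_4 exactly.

0

b_4 = 1/pi ∫_{-pi}^{pi} ψ(s) sin(4*s) ds.
ψ is odd and sin(4*s) is odd, so the integrand is even and b_4 = 2/pi ∫_0^{pi} ψ(s) sin(4*s) ds.
Directly, an antiderivative of (-5) sin(4*s) is 5*cos(4*s)/4; evaluating from 0 to pi: ∫_{0}^{pi} (-5) sin(4*s) ds = (5/4) - (5/4) = 0.
Hence b_4 = (2/pi)·(0) = 0.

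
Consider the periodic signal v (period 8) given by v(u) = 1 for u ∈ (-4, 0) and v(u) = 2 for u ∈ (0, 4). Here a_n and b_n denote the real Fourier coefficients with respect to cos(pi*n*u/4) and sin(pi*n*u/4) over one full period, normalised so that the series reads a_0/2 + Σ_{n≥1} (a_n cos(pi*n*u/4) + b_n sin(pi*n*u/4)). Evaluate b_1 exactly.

b_1 = 1/4 ∫_{-4}^{4} v(u) sin(pi*u/4) du.
Split the integral at the breakpoints.
Directly, an antiderivative of (1) sin(pi*u/4) is -4*cos(pi*u/4)/pi; evaluating from -4 to 0: ∫_{-4}^{0} (1) sin(pi*u/4) du = (-4/pi) - (4/pi) = -8/pi.
Directly, an antiderivative of (2) sin(pi*u/4) is -8*cos(pi*u/4)/pi; evaluating from 0 to 4: ∫_{0}^{4} (2) sin(pi*u/4) du = (8/pi) - (-8/pi) = 16/pi.
Summing the pieces and multiplying by (1/4) gives b_1 = 2/pi.

2/pi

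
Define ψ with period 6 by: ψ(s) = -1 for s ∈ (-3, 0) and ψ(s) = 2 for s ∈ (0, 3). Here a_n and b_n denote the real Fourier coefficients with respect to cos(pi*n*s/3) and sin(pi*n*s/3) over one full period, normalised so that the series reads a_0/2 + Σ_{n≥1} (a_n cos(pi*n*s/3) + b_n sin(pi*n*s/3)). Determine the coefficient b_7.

b_7 = 1/3 ∫_{-3}^{3} ψ(s) sin(7*pi*s/3) ds.
Split the integral at the breakpoints.
Directly, an antiderivative of (-1) sin(7*pi*s/3) is 3*cos(7*pi*s/3)/(7*pi); evaluating from -3 to 0: ∫_{-3}^{0} (-1) sin(7*pi*s/3) ds = (3/(7*pi)) - (-3/(7*pi)) = 6/(7*pi).
Directly, an antiderivative of (2) sin(7*pi*s/3) is -6*cos(7*pi*s/3)/(7*pi); evaluating from 0 to 3: ∫_{0}^{3} (2) sin(7*pi*s/3) ds = (6/(7*pi)) - (-6/(7*pi)) = 12/(7*pi).
Summing the pieces and multiplying by (1/3) gives b_7 = 6/(7*pi).

6/(7*pi)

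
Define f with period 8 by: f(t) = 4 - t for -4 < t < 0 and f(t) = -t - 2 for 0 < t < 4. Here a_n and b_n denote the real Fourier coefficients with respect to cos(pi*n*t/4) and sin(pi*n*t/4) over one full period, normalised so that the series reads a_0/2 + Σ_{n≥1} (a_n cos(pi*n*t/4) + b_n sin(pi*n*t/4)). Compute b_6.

b_6 = 1/4 ∫_{-4}^{4} f(t) sin(3*pi*t/2) dt.
Split the integral at the breakpoints.
Integrating by parts (boundary term plus one more integral), an antiderivative of (4 - t) sin(3*pi*t/2) is 2*t*cos(3*pi*t/2)/(3*pi) - 4*sin(3*pi*t/2)/(9*pi**2) - 8*cos(3*pi*t/2)/(3*pi); evaluating from -4 to 0: ∫_{-4}^{0} (4 - t) sin(3*pi*t/2) dt = (-8/(3*pi)) - (-16/(3*pi)) = 8/(3*pi).
Integrating by parts (boundary term plus one more integral), an antiderivative of (-t - 2) sin(3*pi*t/2) is 2*t*cos(3*pi*t/2)/(3*pi) - 4*sin(3*pi*t/2)/(9*pi**2) + 4*cos(3*pi*t/2)/(3*pi); evaluating from 0 to 4: ∫_{0}^{4} (-t - 2) sin(3*pi*t/2) dt = (4/pi) - (4/(3*pi)) = 8/(3*pi).
Summing the pieces and multiplying by (1/4) gives b_6 = 4/(3*pi).

4/(3*pi)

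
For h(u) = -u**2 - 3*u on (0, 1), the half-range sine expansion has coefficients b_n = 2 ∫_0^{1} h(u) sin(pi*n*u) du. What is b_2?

4/pi

b_2 = 2 ∫_0^{1} (-u**2 - 3*u) sin(2*pi*u) du.
Integrating by parts twice (tabular method), an antiderivative of (-u**2 - 3*u) sin(2*pi*u) is u**2*cos(2*pi*u)/(2*pi) - u*sin(2*pi*u)/(2*pi**2) + 3*u*cos(2*pi*u)/(2*pi) - 3*sin(2*pi*u)/(4*pi**2) - cos(2*pi*u)/(4*pi**3); evaluating from 0 to 1: ∫_{0}^{1} (-u**2 - 3*u) sin(2*pi*u) du = (-1/(4*pi**3) + 2/pi) - (-1/(4*pi**3)) = 2/pi.
Hence b_2 = 2·(2/pi) = 4/pi.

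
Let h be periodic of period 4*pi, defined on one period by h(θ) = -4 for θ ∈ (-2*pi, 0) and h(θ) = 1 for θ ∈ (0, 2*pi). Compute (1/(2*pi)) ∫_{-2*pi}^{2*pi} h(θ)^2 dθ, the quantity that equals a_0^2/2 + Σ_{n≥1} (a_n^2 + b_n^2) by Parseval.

17

(1/(2*pi)) ∫_{-2*pi}^{2*pi} h(θ)^2 dθ = (1/(2*pi)) · (34*pi) = 17.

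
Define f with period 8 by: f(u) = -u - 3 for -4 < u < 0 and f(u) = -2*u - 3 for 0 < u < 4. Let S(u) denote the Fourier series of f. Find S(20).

-5

u = 20 differs from u = 4 by 2 full period(s), and the series is 8-periodic.
At u = 4 the one-sided limits are f(4^-) = -11 and f(4^+) = 1.
By Dirichlet's theorem the series converges to their average, [(-11) + (1)]/2 = -5.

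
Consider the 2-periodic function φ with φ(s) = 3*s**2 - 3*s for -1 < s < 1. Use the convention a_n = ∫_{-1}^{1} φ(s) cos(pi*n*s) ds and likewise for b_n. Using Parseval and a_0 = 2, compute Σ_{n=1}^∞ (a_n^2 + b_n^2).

Parseval: a_0^2/2 + Σ_{n≥1} (a_n^2+b_n^2) = ∫_{-1}^{1} φ(s)^2 ds = 48/5.
Subtract a_0^2/2 = 2: Σ (a_n^2+b_n^2) = 38/5.

38/5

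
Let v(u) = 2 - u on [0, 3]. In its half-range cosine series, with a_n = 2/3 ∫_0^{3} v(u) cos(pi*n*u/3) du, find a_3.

a_3 = 2/3 ∫_0^{3} (2 - u) cos(pi*u) du.
Integrating by parts (boundary term plus one more integral), an antiderivative of (2 - u) cos(pi*u) is -u*sin(pi*u)/pi + 2*sin(pi*u)/pi - cos(pi*u)/pi**2; evaluating from 0 to 3: ∫_{0}^{3} (2 - u) cos(pi*u) du = (pi**(-2)) - (-1/pi**2) = 2/pi**2.
Hence a_3 = (2/3)·(2/pi**2) = 4/(3*pi**2).

4/(3*pi**2)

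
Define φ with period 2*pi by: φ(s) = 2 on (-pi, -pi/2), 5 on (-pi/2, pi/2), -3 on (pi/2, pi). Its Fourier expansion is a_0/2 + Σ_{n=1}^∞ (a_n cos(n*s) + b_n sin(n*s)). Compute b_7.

b_7 = 1/pi ∫_{-pi}^{pi} φ(s) sin(7*s) ds.
Split the integral at the breakpoints.
Directly, an antiderivative of (2) sin(7*s) is -2*cos(7*s)/7; evaluating from -pi to -pi/2: ∫_{-pi}^{-pi/2} (2) sin(7*s) ds = (0) - (2/7) = -2/7.
Directly, an antiderivative of (5) sin(7*s) is -5*cos(7*s)/7; evaluating from -pi/2 to pi/2: ∫_{-pi/2}^{pi/2} (5) sin(7*s) ds = (0) - (0) = 0.
Directly, an antiderivative of (-3) sin(7*s) is 3*cos(7*s)/7; evaluating from pi/2 to pi: ∫_{pi/2}^{pi} (-3) sin(7*s) ds = (-3/7) - (0) = -3/7.
Summing the pieces and multiplying by (1/pi) gives b_7 = -5/(7*pi).

-5/(7*pi)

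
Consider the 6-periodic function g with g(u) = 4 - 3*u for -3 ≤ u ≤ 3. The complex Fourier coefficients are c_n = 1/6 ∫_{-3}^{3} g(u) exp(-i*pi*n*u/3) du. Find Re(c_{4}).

0

Since g is real-valued, Re(c_{4}) = 1/6 ∫_{-3}^{3} g(u) cos(4*pi*u/3) du = a_{4}/2.
Integrating by parts (boundary term plus one more integral), an antiderivative of (4 - 3*u) cos(4*pi*u/3) is -9*u*sin(4*pi*u/3)/(4*pi) + 3*sin(4*pi*u/3)/pi - 27*cos(4*pi*u/3)/(16*pi**2); evaluating from -3 to 3: ∫_{-3}^{3} (4 - 3*u) cos(4*pi*u/3) du = (-27/(16*pi**2)) - (-27/(16*pi**2)) = 0.
Hence Re(c_{4}) = (1/6)·(0) = 0.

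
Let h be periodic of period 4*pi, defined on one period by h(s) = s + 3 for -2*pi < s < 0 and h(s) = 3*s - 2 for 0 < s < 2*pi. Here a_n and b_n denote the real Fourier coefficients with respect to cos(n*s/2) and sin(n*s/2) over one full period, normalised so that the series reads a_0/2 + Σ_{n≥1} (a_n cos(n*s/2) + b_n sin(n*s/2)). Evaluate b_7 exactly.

2*(-5 + 4*pi)/(7*pi)

b_7 = (1/(2*pi)) ∫_{-2*pi}^{2*pi} h(s) sin(7*s/2) ds.
Split the integral at the breakpoints.
Integrating by parts (boundary term plus one more integral), an antiderivative of (s + 3) sin(7*s/2) is -2*s*cos(7*s/2)/7 + 4*sin(7*s/2)/49 - 6*cos(7*s/2)/7; evaluating from -2*pi to 0: ∫_{-2*pi}^{0} (s + 3) sin(7*s/2) ds = (-6/7) - (6/7 - 4*pi/7) = -12/7 + 4*pi/7.
Integrating by parts (boundary term plus one more integral), an antiderivative of (3*s - 2) sin(7*s/2) is -6*s*cos(7*s/2)/7 + 12*sin(7*s/2)/49 + 4*cos(7*s/2)/7; evaluating from 0 to 2*pi: ∫_{0}^{2*pi} (3*s - 2) sin(7*s/2) ds = (-4/7 + 12*pi/7) - (4/7) = -8/7 + 12*pi/7.
Summing the pieces and multiplying by (1/(2*pi)) gives b_7 = 2*(-5 + 4*pi)/(7*pi).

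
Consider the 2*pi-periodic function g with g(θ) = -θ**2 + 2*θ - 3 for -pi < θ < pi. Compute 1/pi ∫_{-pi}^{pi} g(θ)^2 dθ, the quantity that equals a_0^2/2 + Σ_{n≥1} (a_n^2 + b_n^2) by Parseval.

18 + 2*pi**4/5 + 20*pi**2/3

1/pi ∫_{-pi}^{pi} g(θ)^2 dθ = 1/pi · (2*pi*(135 + 3*pi**4 + 50*pi**2)/15) = 18 + 2*pi**4/5 + 20*pi**2/3.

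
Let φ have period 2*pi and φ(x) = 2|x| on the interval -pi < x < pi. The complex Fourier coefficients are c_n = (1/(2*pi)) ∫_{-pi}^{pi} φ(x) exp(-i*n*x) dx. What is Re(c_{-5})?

Since φ is real-valued, Re(c_{-5}) = (1/(2*pi)) ∫_{-pi}^{pi} φ(x) cos(-5*x) dx = a_{5}/2.
φ is even and cos(-5*x) is even, so the integrand is even: ∫_{-pi}^{pi} φ(x) cos(-5*x) dx = 2∫_0^{pi} φ(x) cos(-5*x) dx.
Integrating by parts (boundary term plus one more integral), an antiderivative of (2*x) cos(-5*x) is 2*x*sin(5*x)/5 + 2*cos(5*x)/25; evaluating from 0 to pi: ∫_{0}^{pi} (2*x) cos(-5*x) dx = (-2/25) - (2/25) = -4/25.
So ∫_{-pi}^{pi} φ(x) cos(-5*x) dx = -8/25.
Hence Re(c_{-5}) = (1/(2*pi))·(-8/25) = -4/(25*pi).

-4/(25*pi)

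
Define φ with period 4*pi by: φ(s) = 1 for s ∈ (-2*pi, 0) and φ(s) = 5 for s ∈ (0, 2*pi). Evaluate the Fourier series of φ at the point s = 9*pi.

5

s = 9*pi differs from s = pi by 2 full period(s), and the series is 4*pi-periodic.
φ is continuous at s = pi with value 5, so the series converges to 5 there.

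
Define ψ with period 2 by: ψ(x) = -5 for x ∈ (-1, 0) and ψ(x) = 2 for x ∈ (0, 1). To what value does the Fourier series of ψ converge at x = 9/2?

x = 9/2 differs from x = 1/2 by 2 full period(s), and the series is 2-periodic.
ψ is continuous at x = 1/2 with value 2, so the series converges to 2 there.

2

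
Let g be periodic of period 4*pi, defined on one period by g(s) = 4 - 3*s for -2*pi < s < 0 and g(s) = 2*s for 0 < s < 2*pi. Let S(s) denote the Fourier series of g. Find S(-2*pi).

2 + 5*pi

At s = -2*pi the one-sided limits are g(-2*pi^-) = 4*pi and g(-2*pi^+) = 4 + 6*pi.
By Dirichlet's theorem the series converges to their average, [(4*pi) + (4 + 6*pi)]/2 = 2 + 5*pi.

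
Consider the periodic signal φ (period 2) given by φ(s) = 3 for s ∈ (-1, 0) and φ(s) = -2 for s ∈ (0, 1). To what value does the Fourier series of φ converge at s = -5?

1/2

s = -5 differs from s = -1 by -2 full period(s), and the series is 2-periodic.
At s = -1 the one-sided limits are φ(-1^-) = -2 and φ(-1^+) = 3.
By Dirichlet's theorem the series converges to their average, [(-2) + (3)]/2 = 1/2.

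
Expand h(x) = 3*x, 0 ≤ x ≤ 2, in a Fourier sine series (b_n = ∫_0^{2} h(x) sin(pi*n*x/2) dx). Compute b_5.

b_5 = ∫_0^{2} (3*x) sin(5*pi*x/2) dx.
Integrating by parts (boundary term plus one more integral), an antiderivative of (3*x) sin(5*pi*x/2) is -6*x*cos(5*pi*x/2)/(5*pi) + 12*sin(5*pi*x/2)/(25*pi**2); evaluating from 0 to 2: ∫_{0}^{2} (3*x) sin(5*pi*x/2) dx = (12/(5*pi)) - (0) = 12/(5*pi).
Hence b_5 = 12/(5*pi).

12/(5*pi)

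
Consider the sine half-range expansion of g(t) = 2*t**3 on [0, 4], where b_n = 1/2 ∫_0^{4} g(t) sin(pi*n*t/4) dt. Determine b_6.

b_6 = 1/2 ∫_0^{4} (2*t**3) sin(3*pi*t/2) dt.
Integrating by parts three times (tabular method), an antiderivative of (2*t**3) sin(3*pi*t/2) is -4*t**3*cos(3*pi*t/2)/(3*pi) + 8*t**2*sin(3*pi*t/2)/(3*pi**2) + 32*t*cos(3*pi*t/2)/(9*pi**3) - 64*sin(3*pi*t/2)/(27*pi**4); evaluating from 0 to 4: ∫_{0}^{4} (2*t**3) sin(3*pi*t/2) dt = (128*(1 - 6*pi**2)/(9*pi**3)) - (0) = 128*(1 - 6*pi**2)/(9*pi**3).
Hence b_6 = (1/2)·(128*(1 - 6*pi**2)/(9*pi**3)) = 64*(1 - 6*pi**2)/(9*pi**3).

64*(1 - 6*pi**2)/(9*pi**3)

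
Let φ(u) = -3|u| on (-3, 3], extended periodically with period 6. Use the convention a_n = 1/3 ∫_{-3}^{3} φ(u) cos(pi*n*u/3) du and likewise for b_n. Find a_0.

a_0 = 1/3 ∫_{-3}^{3} φ(u) du = 1/3 · (-27) = -9.

-9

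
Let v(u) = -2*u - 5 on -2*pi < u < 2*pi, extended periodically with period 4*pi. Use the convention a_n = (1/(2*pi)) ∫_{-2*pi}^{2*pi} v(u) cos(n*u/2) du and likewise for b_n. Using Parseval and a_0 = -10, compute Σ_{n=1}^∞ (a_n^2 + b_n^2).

32*pi**2/3

Parseval: a_0^2/2 + Σ_{n≥1} (a_n^2+b_n^2) = (1/(2*pi)) ∫_{-2*pi}^{2*pi} v(u)^2 du = 50 + 32*pi**2/3.
Subtract a_0^2/2 = 50: Σ (a_n^2+b_n^2) = 32*pi**2/3.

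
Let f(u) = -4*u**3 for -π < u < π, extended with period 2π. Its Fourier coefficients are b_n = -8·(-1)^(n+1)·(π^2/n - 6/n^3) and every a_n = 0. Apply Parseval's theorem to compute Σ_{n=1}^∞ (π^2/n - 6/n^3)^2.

pi**6/14

Parseval: Σ b_n^2 = (1/π) ∫_{-π}^{π} f(u)^2 du = 32*pi**6/7.
b_n^2 = 64·(π^2/n - 6/n^3)^2, so the sum equals (32*pi**6/7)/64 = pi**6/14.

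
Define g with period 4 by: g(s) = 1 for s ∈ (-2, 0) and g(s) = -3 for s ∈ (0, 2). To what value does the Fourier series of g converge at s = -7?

-3

s = -7 differs from s = 1 by -2 full period(s), and the series is 4-periodic.
g is continuous at s = 1 with value -3, so the series converges to -3 there.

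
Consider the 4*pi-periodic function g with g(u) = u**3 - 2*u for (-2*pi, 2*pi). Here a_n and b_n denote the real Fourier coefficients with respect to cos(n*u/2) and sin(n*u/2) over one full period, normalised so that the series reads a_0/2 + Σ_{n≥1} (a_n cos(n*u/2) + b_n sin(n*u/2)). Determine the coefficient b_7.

-488/343 + 16*pi**2/7

b_7 = (1/(2*pi)) ∫_{-2*pi}^{2*pi} g(u) sin(7*u/2) du.
g is odd and sin(7*u/2) is odd, so the integrand is even and b_7 = 1/pi ∫_0^{2*pi} g(u) sin(7*u/2) du.
Integrating by parts three times (tabular method), an antiderivative of (u**3 - 2*u) sin(7*u/2) is -2*u**3*cos(7*u/2)/7 + 12*u**2*sin(7*u/2)/49 + 244*u*cos(7*u/2)/343 - 488*sin(7*u/2)/2401; evaluating from 0 to 2*pi: ∫_{0}^{2*pi} (u**3 - 2*u) sin(7*u/2) du = (8*pi*(-61 + 98*pi**2)/343) - (0) = 8*pi*(-61 + 98*pi**2)/343.
Hence b_7 = (1/pi)·(8*pi*(-61 + 98*pi**2)/343) = -488/343 + 16*pi**2/7.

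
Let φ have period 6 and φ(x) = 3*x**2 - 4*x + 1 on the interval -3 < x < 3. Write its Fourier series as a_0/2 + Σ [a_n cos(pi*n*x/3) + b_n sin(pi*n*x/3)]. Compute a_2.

a_2 = 1/3 ∫_{-3}^{3} φ(x) cos(2*pi*x/3) dx.
Integrating by parts twice (tabular method), an antiderivative of (3*x**2 - 4*x + 1) cos(2*pi*x/3) is 9*x**2*sin(2*pi*x/3)/(2*pi) - 6*x*sin(2*pi*x/3)/pi + 27*x*cos(2*pi*x/3)/(2*pi**2) - 81*sin(2*pi*x/3)/(4*pi**3) + 3*sin(2*pi*x/3)/(2*pi) - 9*cos(2*pi*x/3)/pi**2; evaluating from -3 to 3: ∫_{-3}^{3} (3*x**2 - 4*x + 1) cos(2*pi*x/3) dx = (63/(2*pi**2)) - (-99/(2*pi**2)) = 81/pi**2.
Hence a_2 = (1/3)·(81/pi**2) = 27/pi**2.

27/pi**2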